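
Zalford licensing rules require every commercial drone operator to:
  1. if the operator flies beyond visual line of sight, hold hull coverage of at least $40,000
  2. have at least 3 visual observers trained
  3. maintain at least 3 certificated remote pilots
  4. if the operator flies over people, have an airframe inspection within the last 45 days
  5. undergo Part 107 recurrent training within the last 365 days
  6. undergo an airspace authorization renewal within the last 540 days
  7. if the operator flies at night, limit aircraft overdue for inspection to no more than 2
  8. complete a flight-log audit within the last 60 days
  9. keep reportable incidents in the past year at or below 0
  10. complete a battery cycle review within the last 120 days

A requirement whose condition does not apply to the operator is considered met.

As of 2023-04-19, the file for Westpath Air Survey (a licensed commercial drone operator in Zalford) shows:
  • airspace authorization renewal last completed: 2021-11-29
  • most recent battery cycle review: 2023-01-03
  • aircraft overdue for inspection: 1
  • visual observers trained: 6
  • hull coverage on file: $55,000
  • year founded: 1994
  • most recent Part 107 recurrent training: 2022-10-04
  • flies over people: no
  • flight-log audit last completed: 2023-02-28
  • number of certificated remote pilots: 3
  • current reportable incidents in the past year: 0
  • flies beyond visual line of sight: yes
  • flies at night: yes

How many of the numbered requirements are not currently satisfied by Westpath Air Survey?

0

1. condition 'flies beyond visual line of sight' holds; hull coverage $55,000 ≥ $40,000 → met
2. visual observers trained 6 ≥ 3 → met
3. certificated remote pilots 3 ≥ 3 → met
4. condition 'flies over people' does not hold → requirement n/a → met
5. Part 107 recurrent training 197 days ago vs limit 365 → met
6. airspace authorization renewal 506 days ago vs limit 540 → met
7. condition 'flies at night' holds; aircraft overdue for inspection 1 ≤ 2 → met
8. flight-log audit 50 days ago vs limit 60 → met
9. reportable incidents in the past year 0 ≤ 0 → met
10. battery cycle review 106 days ago vs limit 120 → met
Not met: 0 of 10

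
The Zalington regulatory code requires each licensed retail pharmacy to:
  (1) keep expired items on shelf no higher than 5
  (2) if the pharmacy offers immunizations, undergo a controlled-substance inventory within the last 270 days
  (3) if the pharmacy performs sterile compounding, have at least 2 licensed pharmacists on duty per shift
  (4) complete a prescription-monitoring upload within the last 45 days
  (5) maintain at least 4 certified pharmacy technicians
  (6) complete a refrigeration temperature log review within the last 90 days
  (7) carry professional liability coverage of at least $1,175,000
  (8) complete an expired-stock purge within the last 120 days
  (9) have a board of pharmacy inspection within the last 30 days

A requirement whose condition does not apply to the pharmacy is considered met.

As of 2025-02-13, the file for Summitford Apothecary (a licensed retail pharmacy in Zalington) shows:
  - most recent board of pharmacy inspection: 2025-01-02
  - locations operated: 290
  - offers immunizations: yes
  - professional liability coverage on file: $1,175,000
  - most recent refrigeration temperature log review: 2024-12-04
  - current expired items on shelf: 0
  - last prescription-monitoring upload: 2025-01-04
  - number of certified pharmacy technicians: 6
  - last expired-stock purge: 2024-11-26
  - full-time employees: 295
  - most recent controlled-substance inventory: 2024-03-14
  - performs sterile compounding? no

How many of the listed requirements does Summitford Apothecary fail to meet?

1. expired items on shelf 0 ≤ 5 → met
2. condition 'offers immunizations' holds; controlled-substance inventory 336 days ago vs limit 270 → not met
3. condition 'performs sterile compounding' does not hold → requirement n/a → met
4. prescription-monitoring upload 40 days ago vs limit 45 → met
5. certified pharmacy technicians 6 ≥ 4 → met
6. refrigeration temperature log review 71 days ago vs limit 90 → met
7. professional liability coverage $1,175,000 ≥ $1,175,000 → met
8. expired-stock purge 79 days ago vs limit 120 → met
9. board of pharmacy inspection 42 days ago vs limit 30 → not met
Not met: 2 of 9

2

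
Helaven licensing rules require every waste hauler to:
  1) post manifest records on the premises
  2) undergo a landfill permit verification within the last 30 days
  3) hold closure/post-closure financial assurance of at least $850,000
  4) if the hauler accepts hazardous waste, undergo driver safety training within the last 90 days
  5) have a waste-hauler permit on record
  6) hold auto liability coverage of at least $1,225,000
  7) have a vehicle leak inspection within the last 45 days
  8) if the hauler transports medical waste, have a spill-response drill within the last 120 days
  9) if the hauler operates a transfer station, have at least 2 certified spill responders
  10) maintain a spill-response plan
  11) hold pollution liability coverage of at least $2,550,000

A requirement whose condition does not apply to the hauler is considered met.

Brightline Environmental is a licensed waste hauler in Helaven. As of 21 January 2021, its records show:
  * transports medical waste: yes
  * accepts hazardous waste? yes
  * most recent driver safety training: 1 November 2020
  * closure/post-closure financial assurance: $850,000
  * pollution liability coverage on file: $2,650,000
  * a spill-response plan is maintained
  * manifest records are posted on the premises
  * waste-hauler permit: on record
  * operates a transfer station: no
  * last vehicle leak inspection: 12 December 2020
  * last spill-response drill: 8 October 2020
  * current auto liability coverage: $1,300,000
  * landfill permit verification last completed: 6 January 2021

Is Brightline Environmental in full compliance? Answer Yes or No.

1. manifest records present → met
2. landfill permit verification 15 days ago vs limit 30 → met
3. closure/post-closure financial assurance $850,000 ≥ $850,000 → met
4. condition 'accepts hazardous waste' holds; driver safety training 81 days ago vs limit 90 → met
5. waste-hauler permit present → met
6. auto liability coverage $1,300,000 ≥ $1,225,000 → met
7. vehicle leak inspection 40 days ago vs limit 45 → met
8. condition 'transports medical waste' holds; spill-response drill 105 days ago vs limit 120 → met
9. condition 'operates a transfer station' does not hold → requirement n/a → met
10. spill-response plan present → met
11. pollution liability coverage $2,650,000 ≥ $2,550,000 → met
All met.

Yes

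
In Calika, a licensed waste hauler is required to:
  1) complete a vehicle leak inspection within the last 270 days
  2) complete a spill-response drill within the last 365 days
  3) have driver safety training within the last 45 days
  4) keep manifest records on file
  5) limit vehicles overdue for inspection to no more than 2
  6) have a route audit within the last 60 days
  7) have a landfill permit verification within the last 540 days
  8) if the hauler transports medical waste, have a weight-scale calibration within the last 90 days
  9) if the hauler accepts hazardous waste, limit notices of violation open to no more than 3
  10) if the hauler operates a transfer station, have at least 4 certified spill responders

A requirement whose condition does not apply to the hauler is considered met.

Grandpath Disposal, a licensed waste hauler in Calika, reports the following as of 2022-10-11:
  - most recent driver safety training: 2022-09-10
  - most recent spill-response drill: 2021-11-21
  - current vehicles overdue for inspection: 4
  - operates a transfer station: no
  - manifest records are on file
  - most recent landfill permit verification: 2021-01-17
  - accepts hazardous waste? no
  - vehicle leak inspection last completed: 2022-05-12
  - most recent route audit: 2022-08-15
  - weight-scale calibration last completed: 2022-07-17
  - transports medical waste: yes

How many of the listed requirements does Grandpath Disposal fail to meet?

2

1. vehicle leak inspection 152 days ago vs limit 270 → met
2. spill-response drill 324 days ago vs limit 365 → met
3. driver safety training 31 days ago vs limit 45 → met
4. manifest records present → met
5. vehicles overdue for inspection 4 > 2 → not met
6. route audit 57 days ago vs limit 60 → met
7. landfill permit verification 632 days ago vs limit 540 → not met
8. condition 'transports medical waste' holds; weight-scale calibration 86 days ago vs limit 90 → met
9. condition 'accepts hazardous waste' does not hold → requirement n/a → met
10. condition 'operates a transfer station' does not hold → requirement n/a → met
Not met: 2 of 10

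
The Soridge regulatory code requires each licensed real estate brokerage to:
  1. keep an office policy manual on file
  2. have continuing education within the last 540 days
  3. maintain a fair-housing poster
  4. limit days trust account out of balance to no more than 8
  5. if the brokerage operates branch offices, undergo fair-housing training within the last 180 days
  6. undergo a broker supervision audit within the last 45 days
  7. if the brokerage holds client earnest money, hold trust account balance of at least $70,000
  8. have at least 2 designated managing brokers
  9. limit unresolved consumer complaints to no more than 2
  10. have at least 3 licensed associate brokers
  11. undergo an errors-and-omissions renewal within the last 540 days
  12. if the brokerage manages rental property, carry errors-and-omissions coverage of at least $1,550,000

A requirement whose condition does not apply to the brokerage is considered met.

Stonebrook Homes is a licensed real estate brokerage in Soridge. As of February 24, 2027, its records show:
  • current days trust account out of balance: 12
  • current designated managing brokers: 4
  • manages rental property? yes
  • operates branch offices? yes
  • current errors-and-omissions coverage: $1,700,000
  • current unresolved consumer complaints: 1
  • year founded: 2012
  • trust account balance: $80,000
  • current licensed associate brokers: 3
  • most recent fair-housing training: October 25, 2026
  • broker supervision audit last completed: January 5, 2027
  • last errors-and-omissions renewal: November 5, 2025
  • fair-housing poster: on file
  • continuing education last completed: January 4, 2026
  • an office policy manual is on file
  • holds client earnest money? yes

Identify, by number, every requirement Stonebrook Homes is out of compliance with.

1. office policy manual present → met
2. continuing education 416 days ago vs limit 540 → met
3. fair-housing poster present → met
4. days trust account out of balance 12 > 8 → not met
5. condition 'operates branch offices' holds; fair-housing training 122 days ago vs limit 180 → met
6. broker supervision audit 50 days ago vs limit 45 → not met
7. condition 'holds client earnest money' holds; trust account balance $80,000 ≥ $70,000 → met
8. designated managing brokers 4 ≥ 2 → met
9. unresolved consumer complaints 1 ≤ 2 → met
10. licensed associate brokers 3 ≥ 3 → met
11. errors-and-omissions renewal 476 days ago vs limit 540 → met
12. condition 'manages rental property' holds; errors-and-omissions coverage $1,700,000 ≥ $1,550,000 → met
Not met: 4, 6

4, 6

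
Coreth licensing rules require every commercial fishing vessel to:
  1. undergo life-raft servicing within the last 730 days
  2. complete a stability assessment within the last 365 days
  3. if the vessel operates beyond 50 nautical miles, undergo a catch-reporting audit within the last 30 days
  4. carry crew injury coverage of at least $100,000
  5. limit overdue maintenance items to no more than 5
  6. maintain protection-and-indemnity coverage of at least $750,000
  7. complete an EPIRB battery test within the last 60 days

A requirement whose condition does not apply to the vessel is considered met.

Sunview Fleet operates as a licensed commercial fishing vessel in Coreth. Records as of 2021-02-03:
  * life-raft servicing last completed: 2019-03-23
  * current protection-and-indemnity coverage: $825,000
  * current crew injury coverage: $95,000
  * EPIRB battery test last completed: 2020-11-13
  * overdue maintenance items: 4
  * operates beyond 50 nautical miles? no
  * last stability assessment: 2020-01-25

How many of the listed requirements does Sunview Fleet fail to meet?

3

1. life-raft servicing 683 days ago vs limit 730 → met
2. stability assessment 375 days ago vs limit 365 → not met
3. condition 'operates beyond 50 nautical miles' does not hold → requirement n/a → met
4. crew injury coverage $95,000 < $100,000 → not met
5. overdue maintenance items 4 ≤ 5 → met
6. protection-and-indemnity coverage $825,000 ≥ $750,000 → met
7. EPIRB battery test 82 days ago vs limit 60 → not met
Not met: 3 of 7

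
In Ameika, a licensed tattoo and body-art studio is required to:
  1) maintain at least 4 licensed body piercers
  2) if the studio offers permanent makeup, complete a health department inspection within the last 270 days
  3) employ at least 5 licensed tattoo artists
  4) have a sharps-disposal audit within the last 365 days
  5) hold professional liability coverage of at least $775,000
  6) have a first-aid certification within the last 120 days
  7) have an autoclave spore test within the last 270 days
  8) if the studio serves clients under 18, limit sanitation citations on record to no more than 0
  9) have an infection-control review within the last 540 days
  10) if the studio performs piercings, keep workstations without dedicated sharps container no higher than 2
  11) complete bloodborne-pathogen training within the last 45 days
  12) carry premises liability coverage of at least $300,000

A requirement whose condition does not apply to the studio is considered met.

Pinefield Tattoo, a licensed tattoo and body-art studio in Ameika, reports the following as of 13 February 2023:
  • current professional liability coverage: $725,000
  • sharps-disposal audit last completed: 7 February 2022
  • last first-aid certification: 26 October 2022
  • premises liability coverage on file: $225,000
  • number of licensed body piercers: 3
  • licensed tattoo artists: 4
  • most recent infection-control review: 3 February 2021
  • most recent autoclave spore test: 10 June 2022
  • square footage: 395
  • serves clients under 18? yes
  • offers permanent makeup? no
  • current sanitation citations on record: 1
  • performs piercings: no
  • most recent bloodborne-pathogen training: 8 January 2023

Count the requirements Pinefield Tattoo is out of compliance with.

7

1. licensed body piercers 3 < 4 → not met
2. condition 'offers permanent makeup' does not hold → requirement n/a → met
3. licensed tattoo artists 4 < 5 → not met
4. sharps-disposal audit 371 days ago vs limit 365 → not met
5. professional liability coverage $725,000 < $775,000 → not met
6. first-aid certification 110 days ago vs limit 120 → met
7. autoclave spore test 248 days ago vs limit 270 → met
8. condition 'serves clients under 18' holds; sanitation citations on record 1 > 0 → not met
9. infection-control review 740 days ago vs limit 540 → not met
10. condition 'performs piercings' does not hold → requirement n/a → met
11. bloodborne-pathogen training 36 days ago vs limit 45 → met
12. premises liability coverage $225,000 < $300,000 → not met
Not met: 7 of 12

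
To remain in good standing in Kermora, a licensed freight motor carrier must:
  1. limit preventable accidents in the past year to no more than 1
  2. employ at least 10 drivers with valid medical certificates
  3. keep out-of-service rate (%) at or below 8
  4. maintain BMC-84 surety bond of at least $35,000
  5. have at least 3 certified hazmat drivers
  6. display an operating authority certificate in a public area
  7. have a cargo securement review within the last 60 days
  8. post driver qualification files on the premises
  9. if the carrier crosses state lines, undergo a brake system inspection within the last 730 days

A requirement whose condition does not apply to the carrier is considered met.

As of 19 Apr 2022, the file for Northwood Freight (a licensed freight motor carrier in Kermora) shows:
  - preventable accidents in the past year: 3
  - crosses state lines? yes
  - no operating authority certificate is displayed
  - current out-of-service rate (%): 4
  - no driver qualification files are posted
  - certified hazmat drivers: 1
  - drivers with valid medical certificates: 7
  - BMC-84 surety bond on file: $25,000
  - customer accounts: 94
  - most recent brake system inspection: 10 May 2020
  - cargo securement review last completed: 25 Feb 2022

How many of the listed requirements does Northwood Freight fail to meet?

6

1. preventable accidents in the past year 3 > 1 → not met
2. drivers with valid medical certificates 7 < 10 → not met
3. out-of-service rate (%) 4 ≤ 8 → met
4. BMC-84 surety bond $25,000 < $35,000 → not met
5. certified hazmat drivers 1 < 3 → not met
6. operating authority certificate absent → not met
7. cargo securement review 53 days ago vs limit 60 → met
8. driver qualification files absent → not met
9. condition 'crosses state lines' holds; brake system inspection 709 days ago vs limit 730 → met
Not met: 6 of 9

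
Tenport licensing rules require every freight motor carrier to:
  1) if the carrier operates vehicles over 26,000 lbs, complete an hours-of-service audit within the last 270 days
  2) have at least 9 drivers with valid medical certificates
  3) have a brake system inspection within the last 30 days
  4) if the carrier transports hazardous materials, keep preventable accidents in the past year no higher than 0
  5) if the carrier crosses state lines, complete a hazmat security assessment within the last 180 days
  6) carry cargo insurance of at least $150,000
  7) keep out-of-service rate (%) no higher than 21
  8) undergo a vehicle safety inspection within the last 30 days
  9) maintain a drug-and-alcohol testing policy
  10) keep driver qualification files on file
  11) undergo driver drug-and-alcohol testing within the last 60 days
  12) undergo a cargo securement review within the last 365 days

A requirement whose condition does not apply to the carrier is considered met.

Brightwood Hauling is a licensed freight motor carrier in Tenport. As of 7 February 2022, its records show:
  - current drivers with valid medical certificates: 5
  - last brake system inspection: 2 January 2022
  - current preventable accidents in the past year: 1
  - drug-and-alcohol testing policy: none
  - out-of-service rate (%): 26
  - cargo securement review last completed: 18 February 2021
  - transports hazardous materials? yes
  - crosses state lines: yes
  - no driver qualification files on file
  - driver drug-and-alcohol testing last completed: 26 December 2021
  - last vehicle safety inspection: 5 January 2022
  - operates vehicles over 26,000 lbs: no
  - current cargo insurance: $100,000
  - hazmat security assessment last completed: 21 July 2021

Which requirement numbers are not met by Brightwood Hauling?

1. condition 'operates vehicles over 26,000 lbs' does not hold → requirement n/a → met
2. drivers with valid medical certificates 5 < 9 → not met
3. brake system inspection 36 days ago vs limit 30 → not met
4. condition 'transports hazardous materials' holds; preventable accidents in the past year 1 > 0 → not met
5. condition 'crosses state lines' holds; hazmat security assessment 201 days ago vs limit 180 → not met
6. cargo insurance $100,000 < $150,000 → not met
7. out-of-service rate (%) 26 > 21 → not met
8. vehicle safety inspection 33 days ago vs limit 30 → not met
9. drug-and-alcohol testing policy absent → not met
10. driver qualification files absent → not met
11. driver drug-and-alcohol testing 43 days ago vs limit 60 → met
12. cargo securement review 354 days ago vs limit 365 → met
Not met: 2, 3, 4, 5, 6, 7, 8, 9, 10

2, 3, 4, 5, 6, 7, 8, 9, 10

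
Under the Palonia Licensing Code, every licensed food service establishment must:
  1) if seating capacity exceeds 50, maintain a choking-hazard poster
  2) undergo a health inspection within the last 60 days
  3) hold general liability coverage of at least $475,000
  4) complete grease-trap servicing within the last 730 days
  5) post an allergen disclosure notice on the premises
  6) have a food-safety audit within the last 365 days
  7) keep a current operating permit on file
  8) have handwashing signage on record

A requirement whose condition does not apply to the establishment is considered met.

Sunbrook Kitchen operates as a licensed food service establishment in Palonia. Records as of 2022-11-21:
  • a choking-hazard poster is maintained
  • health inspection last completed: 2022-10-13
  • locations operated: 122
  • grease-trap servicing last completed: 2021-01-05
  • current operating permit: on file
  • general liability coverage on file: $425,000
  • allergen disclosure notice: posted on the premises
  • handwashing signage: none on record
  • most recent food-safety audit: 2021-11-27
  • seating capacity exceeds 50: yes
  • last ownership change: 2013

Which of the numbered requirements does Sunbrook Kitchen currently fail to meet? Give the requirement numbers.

1. condition 'seating capacity exceeds 50' holds; choking-hazard poster present → met
2. health inspection 39 days ago vs limit 60 → met
3. general liability coverage $425,000 < $475,000 → not met
4. grease-trap servicing 685 days ago vs limit 730 → met
5. allergen disclosure notice present → met
6. food-safety audit 359 days ago vs limit 365 → met
7. current operating permit present → met
8. handwashing signage absent → not met
Not met: 3, 8

3, 8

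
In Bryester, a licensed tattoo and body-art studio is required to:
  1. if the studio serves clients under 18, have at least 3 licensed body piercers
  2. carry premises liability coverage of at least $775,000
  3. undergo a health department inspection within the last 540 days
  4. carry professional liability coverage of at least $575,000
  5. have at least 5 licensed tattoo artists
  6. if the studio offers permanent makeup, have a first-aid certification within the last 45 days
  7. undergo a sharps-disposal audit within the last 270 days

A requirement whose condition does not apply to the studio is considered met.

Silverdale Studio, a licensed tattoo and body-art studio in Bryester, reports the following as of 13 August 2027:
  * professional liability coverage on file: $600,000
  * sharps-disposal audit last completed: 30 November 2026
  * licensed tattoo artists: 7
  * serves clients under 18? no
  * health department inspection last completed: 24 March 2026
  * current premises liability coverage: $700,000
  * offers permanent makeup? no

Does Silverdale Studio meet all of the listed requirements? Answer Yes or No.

1. condition 'serves clients under 18' does not hold → requirement n/a → met
2. premises liability coverage $700,000 < $775,000 → not met
3. health department inspection 507 days ago vs limit 540 → met
4. professional liability coverage $600,000 ≥ $575,000 → met
5. licensed tattoo artists 7 ≥ 5 → met
6. condition 'offers permanent makeup' does not hold → requirement n/a → met
7. sharps-disposal audit 256 days ago vs limit 270 → met
Not met: 2

No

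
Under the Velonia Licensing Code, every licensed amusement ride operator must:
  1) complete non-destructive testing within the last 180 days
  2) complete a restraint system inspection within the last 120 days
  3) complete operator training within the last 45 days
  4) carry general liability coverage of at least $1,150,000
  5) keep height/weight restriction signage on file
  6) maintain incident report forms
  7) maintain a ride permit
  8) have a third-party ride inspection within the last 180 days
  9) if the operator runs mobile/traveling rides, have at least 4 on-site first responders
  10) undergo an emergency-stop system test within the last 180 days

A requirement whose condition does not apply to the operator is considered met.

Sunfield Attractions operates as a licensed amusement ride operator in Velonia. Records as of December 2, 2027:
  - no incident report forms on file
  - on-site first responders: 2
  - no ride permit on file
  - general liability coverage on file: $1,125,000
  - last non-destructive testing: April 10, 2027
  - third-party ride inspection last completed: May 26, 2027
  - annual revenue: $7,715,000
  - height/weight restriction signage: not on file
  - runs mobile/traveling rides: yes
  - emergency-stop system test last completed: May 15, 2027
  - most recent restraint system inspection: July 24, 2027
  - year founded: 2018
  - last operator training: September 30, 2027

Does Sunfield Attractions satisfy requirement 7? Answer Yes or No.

No

7. ride permit absent → not met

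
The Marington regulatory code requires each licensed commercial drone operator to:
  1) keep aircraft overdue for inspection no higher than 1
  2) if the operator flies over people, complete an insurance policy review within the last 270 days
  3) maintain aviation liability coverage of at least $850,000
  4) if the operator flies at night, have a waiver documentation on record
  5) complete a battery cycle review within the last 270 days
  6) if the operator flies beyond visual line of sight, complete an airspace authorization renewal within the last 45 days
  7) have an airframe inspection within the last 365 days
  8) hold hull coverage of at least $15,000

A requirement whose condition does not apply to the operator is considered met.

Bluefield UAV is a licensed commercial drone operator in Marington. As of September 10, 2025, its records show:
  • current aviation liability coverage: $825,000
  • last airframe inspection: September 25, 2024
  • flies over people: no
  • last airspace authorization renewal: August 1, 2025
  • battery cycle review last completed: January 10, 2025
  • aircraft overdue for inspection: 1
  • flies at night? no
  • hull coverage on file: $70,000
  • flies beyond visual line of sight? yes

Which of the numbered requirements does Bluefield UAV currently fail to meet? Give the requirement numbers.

3

1. aircraft overdue for inspection 1 ≤ 1 → met
2. condition 'flies over people' does not hold → requirement n/a → met
3. aviation liability coverage $825,000 < $850,000 → not met
4. condition 'flies at night' does not hold → requirement n/a → met
5. battery cycle review 243 days ago vs limit 270 → met
6. condition 'flies beyond visual line of sight' holds; airspace authorization renewal 40 days ago vs limit 45 → met
7. airframe inspection 350 days ago vs limit 365 → met
8. hull coverage $70,000 ≥ $15,000 → met
Not met: 3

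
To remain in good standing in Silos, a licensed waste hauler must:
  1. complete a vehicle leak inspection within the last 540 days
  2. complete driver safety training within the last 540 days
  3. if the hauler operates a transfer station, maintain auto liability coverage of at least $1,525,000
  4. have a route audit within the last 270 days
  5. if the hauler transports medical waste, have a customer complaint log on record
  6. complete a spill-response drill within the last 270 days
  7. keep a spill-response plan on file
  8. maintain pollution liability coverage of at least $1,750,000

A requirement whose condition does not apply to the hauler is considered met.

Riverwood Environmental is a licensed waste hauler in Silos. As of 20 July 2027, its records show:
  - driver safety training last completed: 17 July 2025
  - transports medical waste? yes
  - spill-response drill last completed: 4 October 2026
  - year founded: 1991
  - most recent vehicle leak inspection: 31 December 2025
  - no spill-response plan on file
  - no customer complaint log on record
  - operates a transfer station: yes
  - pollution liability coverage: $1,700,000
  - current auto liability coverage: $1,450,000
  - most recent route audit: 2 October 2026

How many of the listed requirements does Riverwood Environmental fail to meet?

8

1. vehicle leak inspection 566 days ago vs limit 540 → not met
2. driver safety training 733 days ago vs limit 540 → not met
3. condition 'operates a transfer station' holds; auto liability coverage $1,450,000 < $1,525,000 → not met
4. route audit 291 days ago vs limit 270 → not met
5. condition 'transports medical waste' holds; customer complaint log absent → not met
6. spill-response drill 289 days ago vs limit 270 → not met
7. spill-response plan absent → not met
8. pollution liability coverage $1,700,000 < $1,750,000 → not met
Not met: 8 of 8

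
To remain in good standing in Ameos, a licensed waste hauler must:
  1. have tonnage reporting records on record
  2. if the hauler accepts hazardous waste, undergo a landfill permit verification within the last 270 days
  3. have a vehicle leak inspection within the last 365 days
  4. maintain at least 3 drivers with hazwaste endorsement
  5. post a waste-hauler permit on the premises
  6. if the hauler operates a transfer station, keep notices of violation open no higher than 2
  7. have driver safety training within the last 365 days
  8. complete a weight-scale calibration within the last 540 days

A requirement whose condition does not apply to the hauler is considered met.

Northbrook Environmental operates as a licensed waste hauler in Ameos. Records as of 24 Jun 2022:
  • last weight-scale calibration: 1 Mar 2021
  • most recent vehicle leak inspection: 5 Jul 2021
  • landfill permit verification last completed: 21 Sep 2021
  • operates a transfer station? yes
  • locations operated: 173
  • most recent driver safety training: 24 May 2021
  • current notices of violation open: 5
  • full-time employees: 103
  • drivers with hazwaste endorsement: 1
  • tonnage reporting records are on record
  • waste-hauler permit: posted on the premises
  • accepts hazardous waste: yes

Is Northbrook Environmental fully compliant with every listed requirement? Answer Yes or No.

No

1. tonnage reporting records present → met
2. condition 'accepts hazardous waste' holds; landfill permit verification 276 days ago vs limit 270 → not met
3. vehicle leak inspection 354 days ago vs limit 365 → met
4. drivers with hazwaste endorsement 1 < 3 → not met
5. waste-hauler permit present → met
6. condition 'operates a transfer station' holds; notices of violation open 5 > 2 → not met
7. driver safety training 396 days ago vs limit 365 → not met
8. weight-scale calibration 480 days ago vs limit 540 → met
Not met: 2, 4, 6, 7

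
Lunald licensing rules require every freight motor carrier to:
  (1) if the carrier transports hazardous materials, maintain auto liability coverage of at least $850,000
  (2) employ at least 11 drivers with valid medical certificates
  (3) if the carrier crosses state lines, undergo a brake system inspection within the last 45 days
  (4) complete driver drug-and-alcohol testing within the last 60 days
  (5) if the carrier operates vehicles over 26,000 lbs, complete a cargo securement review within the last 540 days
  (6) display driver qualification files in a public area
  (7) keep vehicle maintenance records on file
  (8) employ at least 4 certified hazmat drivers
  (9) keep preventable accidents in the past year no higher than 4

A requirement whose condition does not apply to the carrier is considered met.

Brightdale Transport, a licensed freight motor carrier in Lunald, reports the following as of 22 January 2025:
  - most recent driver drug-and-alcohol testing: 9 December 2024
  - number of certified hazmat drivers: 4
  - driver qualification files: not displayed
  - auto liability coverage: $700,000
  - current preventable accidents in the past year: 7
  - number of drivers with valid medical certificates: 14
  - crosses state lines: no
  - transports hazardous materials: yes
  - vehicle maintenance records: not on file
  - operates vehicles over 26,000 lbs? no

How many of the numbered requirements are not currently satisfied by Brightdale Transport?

4

1. condition 'transports hazardous materials' holds; auto liability coverage $700,000 < $850,000 → not met
2. drivers with valid medical certificates 14 ≥ 11 → met
3. condition 'crosses state lines' does not hold → requirement n/a → met
4. driver drug-and-alcohol testing 44 days ago vs limit 60 → met
5. condition 'operates vehicles over 26,000 lbs' does not hold → requirement n/a → met
6. driver qualification files absent → not met
7. vehicle maintenance records absent → not met
8. certified hazmat drivers 4 ≥ 4 → met
9. preventable accidents in the past year 7 > 4 → not met
Not met: 4 of 9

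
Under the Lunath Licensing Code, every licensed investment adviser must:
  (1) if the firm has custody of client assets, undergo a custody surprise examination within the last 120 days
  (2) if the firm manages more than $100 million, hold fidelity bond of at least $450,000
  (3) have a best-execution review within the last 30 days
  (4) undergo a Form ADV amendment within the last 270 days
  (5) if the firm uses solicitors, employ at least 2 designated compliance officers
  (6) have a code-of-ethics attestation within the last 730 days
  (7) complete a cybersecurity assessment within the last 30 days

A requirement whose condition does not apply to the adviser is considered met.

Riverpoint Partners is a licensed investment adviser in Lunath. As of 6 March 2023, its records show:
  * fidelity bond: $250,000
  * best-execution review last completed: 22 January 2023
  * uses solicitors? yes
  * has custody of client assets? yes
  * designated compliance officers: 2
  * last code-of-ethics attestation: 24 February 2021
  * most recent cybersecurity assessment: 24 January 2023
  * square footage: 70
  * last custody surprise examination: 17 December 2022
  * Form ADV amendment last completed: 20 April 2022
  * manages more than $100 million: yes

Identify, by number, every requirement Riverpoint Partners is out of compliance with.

2, 3, 4, 6, 7

1. condition 'has custody of client assets' holds; custody surprise examination 79 days ago vs limit 120 → met
2. condition 'manages more than $100 million' holds; fidelity bond $250,000 < $450,000 → not met
3. best-execution review 43 days ago vs limit 30 → not met
4. Form ADV amendment 320 days ago vs limit 270 → not met
5. condition 'uses solicitors' holds; designated compliance officers 2 ≥ 2 → met
6. code-of-ethics attestation 740 days ago vs limit 730 → not met
7. cybersecurity assessment 41 days ago vs limit 30 → not met
Not met: 2, 3, 4, 6, 7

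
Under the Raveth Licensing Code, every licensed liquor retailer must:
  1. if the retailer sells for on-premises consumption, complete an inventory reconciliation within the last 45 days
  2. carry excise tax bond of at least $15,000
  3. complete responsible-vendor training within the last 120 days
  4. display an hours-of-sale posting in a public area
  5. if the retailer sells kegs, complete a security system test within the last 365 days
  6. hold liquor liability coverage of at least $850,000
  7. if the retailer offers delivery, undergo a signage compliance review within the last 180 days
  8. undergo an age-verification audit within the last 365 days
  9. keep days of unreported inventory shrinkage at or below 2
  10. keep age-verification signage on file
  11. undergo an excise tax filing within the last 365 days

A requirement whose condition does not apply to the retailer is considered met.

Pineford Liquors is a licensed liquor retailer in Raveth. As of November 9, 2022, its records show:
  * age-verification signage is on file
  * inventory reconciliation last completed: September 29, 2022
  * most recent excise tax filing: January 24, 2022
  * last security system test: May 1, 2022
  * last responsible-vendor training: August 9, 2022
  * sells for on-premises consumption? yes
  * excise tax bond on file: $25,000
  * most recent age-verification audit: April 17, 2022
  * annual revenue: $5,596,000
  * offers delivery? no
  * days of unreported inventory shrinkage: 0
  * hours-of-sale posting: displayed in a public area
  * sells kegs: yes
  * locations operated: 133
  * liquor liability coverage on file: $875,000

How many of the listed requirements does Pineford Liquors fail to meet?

1. condition 'sells for on-premises consumption' holds; inventory reconciliation 41 days ago vs limit 45 → met
2. excise tax bond $25,000 ≥ $15,000 → met
3. responsible-vendor training 92 days ago vs limit 120 → met
4. hours-of-sale posting present → met
5. condition 'sells kegs' holds; security system test 192 days ago vs limit 365 → met
6. liquor liability coverage $875,000 ≥ $850,000 → met
7. condition 'offers delivery' does not hold → requirement n/a → met
8. age-verification audit 206 days ago vs limit 365 → met
9. days of unreported inventory shrinkage 0 ≤ 2 → met
10. age-verification signage present → met
11. excise tax filing 289 days ago vs limit 365 → met
Not met: 0 of 11

0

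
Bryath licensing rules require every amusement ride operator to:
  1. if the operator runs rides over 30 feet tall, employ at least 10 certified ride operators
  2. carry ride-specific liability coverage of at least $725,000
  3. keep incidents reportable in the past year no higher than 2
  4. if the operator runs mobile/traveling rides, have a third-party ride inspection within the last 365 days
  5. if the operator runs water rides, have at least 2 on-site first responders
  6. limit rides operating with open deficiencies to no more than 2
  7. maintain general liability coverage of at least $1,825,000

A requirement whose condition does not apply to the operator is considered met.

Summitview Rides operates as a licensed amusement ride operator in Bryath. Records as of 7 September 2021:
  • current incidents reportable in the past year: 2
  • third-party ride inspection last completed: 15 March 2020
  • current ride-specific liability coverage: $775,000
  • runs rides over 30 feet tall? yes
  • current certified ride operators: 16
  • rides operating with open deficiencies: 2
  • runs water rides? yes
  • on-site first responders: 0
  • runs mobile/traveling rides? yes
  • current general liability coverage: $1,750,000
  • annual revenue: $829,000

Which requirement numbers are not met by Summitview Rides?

4, 5, 7

1. condition 'runs rides over 30 feet tall' holds; certified ride operators 16 ≥ 10 → met
2. ride-specific liability coverage $775,000 ≥ $725,000 → met
3. incidents reportable in the past year 2 ≤ 2 → met
4. condition 'runs mobile/traveling rides' holds; third-party ride inspection 541 days ago vs limit 365 → not met
5. condition 'runs water rides' holds; on-site first responders 0 < 2 → not met
6. rides operating with open deficiencies 2 ≤ 2 → met
7. general liability coverage $1,750,000 < $1,825,000 → not met
Not met: 4, 5, 7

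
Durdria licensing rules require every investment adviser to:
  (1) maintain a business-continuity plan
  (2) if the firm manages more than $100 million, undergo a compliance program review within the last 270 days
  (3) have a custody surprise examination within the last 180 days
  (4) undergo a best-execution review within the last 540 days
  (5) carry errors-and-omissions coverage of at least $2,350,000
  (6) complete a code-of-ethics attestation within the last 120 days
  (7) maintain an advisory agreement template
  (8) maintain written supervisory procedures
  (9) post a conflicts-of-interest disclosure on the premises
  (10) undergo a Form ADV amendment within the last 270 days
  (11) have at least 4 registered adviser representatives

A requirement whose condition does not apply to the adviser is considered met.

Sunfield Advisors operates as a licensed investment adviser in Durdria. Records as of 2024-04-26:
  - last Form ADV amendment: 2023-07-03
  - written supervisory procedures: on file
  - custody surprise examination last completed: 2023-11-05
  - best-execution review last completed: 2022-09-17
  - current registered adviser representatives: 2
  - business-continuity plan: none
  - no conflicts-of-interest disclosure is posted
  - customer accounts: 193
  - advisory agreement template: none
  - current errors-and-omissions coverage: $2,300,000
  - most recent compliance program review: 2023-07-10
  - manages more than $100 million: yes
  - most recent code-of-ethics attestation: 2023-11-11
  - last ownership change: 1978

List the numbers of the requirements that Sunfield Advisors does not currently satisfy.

1, 2, 4, 5, 6, 7, 9, 10, 11

1. business-continuity plan absent → not met
2. condition 'manages more than $100 million' holds; compliance program review 291 days ago vs limit 270 → not met
3. custody surprise examination 173 days ago vs limit 180 → met
4. best-execution review 587 days ago vs limit 540 → not met
5. errors-and-omissions coverage $2,300,000 < $2,350,000 → not met
6. code-of-ethics attestation 167 days ago vs limit 120 → not met
7. advisory agreement template absent → not met
8. written supervisory procedures present → met
9. conflicts-of-interest disclosure absent → not met
10. Form ADV amendment 298 days ago vs limit 270 → not met
11. registered adviser representatives 2 < 4 → not met
Not met: 1, 2, 4, 5, 6, 7, 9, 10, 11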